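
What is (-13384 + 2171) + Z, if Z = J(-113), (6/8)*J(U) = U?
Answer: -34091/3 ≈ -11364.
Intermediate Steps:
J(U) = 4*U/3
Z = -452/3 (Z = (4/3)*(-113) = -452/3 ≈ -150.67)
(-13384 + 2171) + Z = (-13384 + 2171) - 452/3 = -11213 - 452/3 = -34091/3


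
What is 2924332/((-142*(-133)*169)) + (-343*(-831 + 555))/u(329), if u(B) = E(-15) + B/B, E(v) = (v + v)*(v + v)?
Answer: 152394948722/1437876167 ≈ 105.99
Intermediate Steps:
E(v) = 4*v² (E(v) = (2*v)*(2*v) = 4*v²)
u(B) = 901 (u(B) = 4*(-15)² + B/B = 4*225 + 1 = 900 + 1 = 901)
2924332/((-142*(-133)*169)) + (-343*(-831 + 555))/u(329) = 2924332/((-142*(-133)*169)) - 343*(-831 + 555)/901 = 2924332/((18886*169)) - 343*(-276)*(1/901) = 2924332/3191734 + 94668*(1/901) = 2924332*(1/3191734) + 94668/901 = 1462166/1595867 + 94668/901 = 152394948722/1437876167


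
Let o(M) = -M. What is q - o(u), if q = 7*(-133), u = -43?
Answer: -974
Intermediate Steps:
q = -931
q - o(u) = -931 - (-1)*(-43) = -931 - 1*43 = -931 - 43 = -974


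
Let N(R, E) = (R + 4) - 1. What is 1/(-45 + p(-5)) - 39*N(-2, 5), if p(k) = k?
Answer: -1951/50 ≈ -39.020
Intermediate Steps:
N(R, E) = 3 + R (N(R, E) = (4 + R) - 1 = 3 + R)
1/(-45 + p(-5)) - 39*N(-2, 5) = 1/(-45 - 5) - 39*(3 - 2) = 1/(-50) - 39*1 = -1/50 - 39 = -1951/50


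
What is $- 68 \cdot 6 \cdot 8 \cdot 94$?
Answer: $-306816$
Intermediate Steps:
$- 68 \cdot 6 \cdot 8 \cdot 94 = \left(-68\right) 48 \cdot 94 = \left(-3264\right) 94 = -306816$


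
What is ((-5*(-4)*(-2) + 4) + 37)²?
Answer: 1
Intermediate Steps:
((-5*(-4)*(-2) + 4) + 37)² = ((20*(-2) + 4) + 37)² = ((-40 + 4) + 37)² = (-36 + 37)² = 1² = 1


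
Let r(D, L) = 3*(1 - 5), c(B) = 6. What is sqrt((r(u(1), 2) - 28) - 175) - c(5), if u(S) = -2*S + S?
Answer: -6 + I*sqrt(215) ≈ -6.0 + 14.663*I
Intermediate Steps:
u(S) = -S
r(D, L) = -12 (r(D, L) = 3*(-4) = -12)
sqrt((r(u(1), 2) - 28) - 175) - c(5) = sqrt((-12 - 28) - 175) - 1*6 = sqrt(-40 - 175) - 6 = sqrt(-215) - 6 = I*sqrt(215) - 6 = -6 + I*sqrt(215)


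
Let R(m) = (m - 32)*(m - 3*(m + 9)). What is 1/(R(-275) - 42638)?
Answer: -1/203199 ≈ -4.9213e-6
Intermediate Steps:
R(m) = (-32 + m)*(-27 - 2*m) (R(m) = (-32 + m)*(m - 3*(9 + m)) = (-32 + m)*(m + (-27 - 3*m)) = (-32 + m)*(-27 - 2*m))
1/(R(-275) - 42638) = 1/((864 - 2*(-275)² + 37*(-275)) - 42638) = 1/((864 - 2*75625 - 10175) - 42638) = 1/((864 - 151250 - 10175) - 42638) = 1/(-160561 - 42638) = 1/(-203199) = -1/203199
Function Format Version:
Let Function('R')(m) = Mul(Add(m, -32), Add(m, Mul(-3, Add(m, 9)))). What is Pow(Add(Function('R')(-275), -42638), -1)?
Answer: Rational(-1, 203199) ≈ -4.9213e-6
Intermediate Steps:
Function('R')(m) = Mul(Add(-32, m), Add(-27, Mul(-2, m))) (Function('R')(m) = Mul(Add(-32, m), Add(m, Mul(-3, Add(9, m)))) = Mul(Add(-32, m), Add(m, Add(-27, Mul(-3, m)))) = Mul(Add(-32, m), Add(-27, Mul(-2, m))))
Pow(Add(Function('R')(-275), -42638), -1) = Pow(Add(Add(864, Mul(-2, Pow(-275, 2)), Mul(37, -275)), -42638), -1) = Pow(Add(Add(864, Mul(-2, 75625), -10175), -42638), -1) = Pow(Add(Add(864, -151250, -10175), -42638), -1) = Pow(Add(-160561, -42638), -1) = Pow(-203199, -1) = Rational(-1, 203199)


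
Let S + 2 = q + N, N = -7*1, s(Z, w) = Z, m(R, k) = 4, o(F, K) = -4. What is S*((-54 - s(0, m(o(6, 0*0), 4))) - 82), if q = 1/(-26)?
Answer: 15980/13 ≈ 1229.2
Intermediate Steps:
q = -1/26 ≈ -0.038462
N = -7
S = -235/26 (S = -2 + (-1/26 - 7) = -2 - 183/26 = -235/26 ≈ -9.0385)
S*((-54 - s(0, m(o(6, 0*0), 4))) - 82) = -235*((-54 - 1*0) - 82)/26 = -235*((-54 + 0) - 82)/26 = -235*(-54 - 82)/26 = -235/26*(-136) = 15980/13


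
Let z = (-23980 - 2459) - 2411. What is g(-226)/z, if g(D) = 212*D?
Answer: 23956/14425 ≈ 1.6607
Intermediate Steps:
z = -28850 (z = -26439 - 2411 = -28850)
g(-226)/z = (212*(-226))/(-28850) = -47912*(-1/28850) = 23956/14425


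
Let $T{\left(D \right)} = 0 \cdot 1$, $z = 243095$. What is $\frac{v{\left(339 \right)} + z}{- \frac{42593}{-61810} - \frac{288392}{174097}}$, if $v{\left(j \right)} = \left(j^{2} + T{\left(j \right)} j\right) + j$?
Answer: $- \frac{550890723741050}{1487170857} \approx -3.7043 \cdot 10^{5}$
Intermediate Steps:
$T{\left(D \right)} = 0$
$v{\left(j \right)} = j + j^{2}$ ($v{\left(j \right)} = \left(j^{2} + 0 j\right) + j = \left(j^{2} + 0\right) + j = j^{2} + j = j + j^{2}$)
$\frac{v{\left(339 \right)} + z}{- \frac{42593}{-61810} - \frac{288392}{174097}} = \frac{339 \left(1 + 339\right) + 243095}{- \frac{42593}{-61810} - \frac{288392}{174097}} = \frac{339 \cdot 340 + 243095}{\left(-42593\right) \left(- \frac{1}{61810}\right) - \frac{288392}{174097}} = \frac{115260 + 243095}{\frac{42593}{61810} - \frac{288392}{174097}} = \frac{358355}{- \frac{1487170857}{1537276510}} = 358355 \left(- \frac{1537276510}{1487170857}\right) = - \frac{550890723741050}{1487170857}$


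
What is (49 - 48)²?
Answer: 1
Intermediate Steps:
(49 - 48)² = 1² = 1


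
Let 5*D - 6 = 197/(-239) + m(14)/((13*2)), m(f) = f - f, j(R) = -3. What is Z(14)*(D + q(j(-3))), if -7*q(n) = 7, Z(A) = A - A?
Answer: 0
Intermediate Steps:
Z(A) = 0
m(f) = 0
D = 1237/1195 (D = 6/5 + (197/(-239) + 0/((13*2)))/5 = 6/5 + (197*(-1/239) + 0/26)/5 = 6/5 + (-197/239 + 0*(1/26))/5 = 6/5 + (-197/239 + 0)/5 = 6/5 + (⅕)*(-197/239) = 6/5 - 197/1195 = 1237/1195 ≈ 1.0351)
q(n) = -1 (q(n) = -⅐*7 = -1)
Z(14)*(D + q(j(-3))) = 0*(1237/1195 - 1) = 0*(42/1195) = 0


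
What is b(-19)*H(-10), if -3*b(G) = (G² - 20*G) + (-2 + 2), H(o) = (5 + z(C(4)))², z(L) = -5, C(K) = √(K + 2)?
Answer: 0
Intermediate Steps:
C(K) = √(2 + K)
H(o) = 0 (H(o) = (5 - 5)² = 0² = 0)
b(G) = -G²/3 + 20*G/3 (b(G) = -((G² - 20*G) + (-2 + 2))/3 = -((G² - 20*G) + 0)/3 = -(G² - 20*G)/3 = -G²/3 + 20*G/3)
b(-19)*H(-10) = ((⅓)*(-19)*(20 - 1*(-19)))*0 = ((⅓)*(-19)*(20 + 19))*0 = ((⅓)*(-19)*39)*0 = -247*0 = 0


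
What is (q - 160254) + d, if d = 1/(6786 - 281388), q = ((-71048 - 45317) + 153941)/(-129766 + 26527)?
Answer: -1514384288847001/9449878626 ≈ -1.6025e+5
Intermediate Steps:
q = -37576/103239 (q = (-116365 + 153941)/(-103239) = 37576*(-1/103239) = -37576/103239 ≈ -0.36397)
d = -1/274602 (d = 1/(-274602) = -1/274602 ≈ -3.6416e-6)
(q - 160254) + d = (-37576/103239 - 160254) - 1/274602 = -16544500282/103239 - 1/274602 = -1514384288847001/9449878626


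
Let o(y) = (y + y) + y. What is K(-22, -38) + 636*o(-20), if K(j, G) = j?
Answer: -38182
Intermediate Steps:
o(y) = 3*y (o(y) = 2*y + y = 3*y)
K(-22, -38) + 636*o(-20) = -22 + 636*(3*(-20)) = -22 + 636*(-60) = -22 - 38160 = -38182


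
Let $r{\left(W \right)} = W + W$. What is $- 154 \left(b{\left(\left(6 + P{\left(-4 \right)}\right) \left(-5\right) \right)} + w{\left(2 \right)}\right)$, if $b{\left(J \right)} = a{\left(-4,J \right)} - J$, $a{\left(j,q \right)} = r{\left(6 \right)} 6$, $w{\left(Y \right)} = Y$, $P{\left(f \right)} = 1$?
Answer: $-16786$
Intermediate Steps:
$r{\left(W \right)} = 2 W$
$a{\left(j,q \right)} = 72$ ($a{\left(j,q \right)} = 2 \cdot 6 \cdot 6 = 12 \cdot 6 = 72$)
$b{\left(J \right)} = 72 - J$
$- 154 \left(b{\left(\left(6 + P{\left(-4 \right)}\right) \left(-5\right) \right)} + w{\left(2 \right)}\right) = - 154 \left(\left(72 - \left(6 + 1\right) \left(-5\right)\right) + 2\right) = - 154 \left(\left(72 - 7 \left(-5\right)\right) + 2\right) = - 154 \left(\left(72 - -35\right) + 2\right) = - 154 \left(\left(72 + 35\right) + 2\right) = - 154 \left(107 + 2\right) = \left(-154\right) 109 = -16786$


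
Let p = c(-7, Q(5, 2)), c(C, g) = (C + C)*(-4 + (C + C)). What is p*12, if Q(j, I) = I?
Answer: 3024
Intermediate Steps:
c(C, g) = 2*C*(-4 + 2*C) (c(C, g) = (2*C)*(-4 + 2*C) = 2*C*(-4 + 2*C))
p = 252 (p = 4*(-7)*(-2 - 7) = 4*(-7)*(-9) = 252)
p*12 = 252*12 = 3024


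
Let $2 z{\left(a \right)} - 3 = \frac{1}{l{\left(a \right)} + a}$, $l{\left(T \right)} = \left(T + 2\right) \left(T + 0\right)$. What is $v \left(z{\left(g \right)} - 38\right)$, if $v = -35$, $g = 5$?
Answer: $\frac{20433}{16} \approx 1277.1$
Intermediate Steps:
$l{\left(T \right)} = T \left(2 + T\right)$ ($l{\left(T \right)} = \left(2 + T\right) T = T \left(2 + T\right)$)
$z{\left(a \right)} = \frac{3}{2} + \frac{1}{2 \left(a + a \left(2 + a\right)\right)}$ ($z{\left(a \right)} = \frac{3}{2} + \frac{1}{2 \left(a \left(2 + a\right) + a\right)} = \frac{3}{2} + \frac{1}{2 \left(a + a \left(2 + a\right)\right)}$)
$v \left(z{\left(g \right)} - 38\right) = - 35 \left(\frac{1 + 3 \cdot 5^{2} + 9 \cdot 5}{2 \cdot 5 \left(3 + 5\right)} - 38\right) = - 35 \left(\frac{1}{2} \cdot \frac{1}{5} \cdot \frac{1}{8} \left(1 + 3 \cdot 25 + 45\right) - 38\right) = - 35 \left(\frac{1}{2} \cdot \frac{1}{5} \cdot \frac{1}{8} \left(1 + 75 + 45\right) - 38\right) = - 35 \left(\frac{1}{2} \cdot \frac{1}{5} \cdot \frac{1}{8} \cdot 121 - 38\right) = - 35 \left(\frac{121}{80} - 38\right) = \left(-35\right) \left(- \frac{2919}{80}\right) = \frac{20433}{16}$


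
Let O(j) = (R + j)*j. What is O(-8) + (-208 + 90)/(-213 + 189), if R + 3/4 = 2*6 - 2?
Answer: -61/12 ≈ -5.0833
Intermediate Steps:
R = 37/4 (R = -3/4 + (2*6 - 2) = -3/4 + (12 - 2) = -3/4 + 10 = 37/4 ≈ 9.2500)
O(j) = j*(37/4 + j) (O(j) = (37/4 + j)*j = j*(37/4 + j))
O(-8) + (-208 + 90)/(-213 + 189) = (1/4)*(-8)*(37 + 4*(-8)) + (-208 + 90)/(-213 + 189) = (1/4)*(-8)*(37 - 32) - 118/(-24) = (1/4)*(-8)*5 - 118*(-1/24) = -10 + 59/12 = -61/12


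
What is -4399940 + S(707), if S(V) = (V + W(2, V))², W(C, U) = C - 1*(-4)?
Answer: -3891571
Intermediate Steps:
W(C, U) = 4 + C (W(C, U) = C + 4 = 4 + C)
S(V) = (6 + V)² (S(V) = (V + (4 + 2))² = (V + 6)² = (6 + V)²)
-4399940 + S(707) = -4399940 + (6 + 707)² = -4399940 + 713² = -4399940 + 508369 = -3891571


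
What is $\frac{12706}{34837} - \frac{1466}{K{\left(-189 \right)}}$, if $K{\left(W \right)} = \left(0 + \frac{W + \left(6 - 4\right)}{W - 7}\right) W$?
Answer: $\frac{135831070}{15990183} \approx 8.4947$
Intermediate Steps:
$K{\left(W \right)} = \frac{W \left(2 + W\right)}{-7 + W}$ ($K{\left(W \right)} = \left(0 + \frac{W + 2}{-7 + W}\right) W = \left(0 + \frac{2 + W}{-7 + W}\right) W = \frac{2 + W}{-7 + W} W = \frac{W \left(2 + W\right)}{-7 + W}$)
$\frac{12706}{34837} - \frac{1466}{K{\left(-189 \right)}} = \frac{12706}{34837} - \frac{1466}{\left(-189\right) \frac{1}{-7 - 189} \left(2 - 189\right)} = 12706 \cdot \frac{1}{34837} - \frac{1466}{\left(-189\right) \frac{1}{-196} \left(-187\right)} = \frac{12706}{34837} - \frac{1466}{\left(-189\right) \left(- \frac{1}{196}\right) \left(-187\right)} = \frac{12706}{34837} - \frac{1466}{- \frac{5049}{28}} = \frac{12706}{34837} - - \frac{41048}{5049} = \frac{12706}{34837} + \frac{41048}{5049} = \frac{135831070}{15990183}$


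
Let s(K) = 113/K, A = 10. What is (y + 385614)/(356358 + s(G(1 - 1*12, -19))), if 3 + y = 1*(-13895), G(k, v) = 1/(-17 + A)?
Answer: 371716/355567 ≈ 1.0454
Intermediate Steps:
G(k, v) = -⅐ (G(k, v) = 1/(-17 + 10) = 1/(-7) = -⅐)
y = -13898 (y = -3 + 1*(-13895) = -3 - 13895 = -13898)
(y + 385614)/(356358 + s(G(1 - 1*12, -19))) = (-13898 + 385614)/(356358 + 113/(-⅐)) = 371716/(356358 + 113*(-7)) = 371716/(356358 - 791) = 371716/355567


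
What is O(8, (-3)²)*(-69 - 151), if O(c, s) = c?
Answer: -1760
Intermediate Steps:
O(8, (-3)²)*(-69 - 151) = 8*(-69 - 151) = 8*(-220) = -1760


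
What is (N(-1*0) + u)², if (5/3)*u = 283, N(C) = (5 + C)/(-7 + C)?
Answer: 35022724/1225 ≈ 28590.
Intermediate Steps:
N(C) = (5 + C)/(-7 + C)
u = 849/5 (u = (⅗)*283 = 849/5 ≈ 169.80)
(N(-1*0) + u)² = ((5 - 1*0)/(-7 - 1*0) + 849/5)² = ((5 + 0)/(-7 + 0) + 849/5)² = (5/(-7) + 849/5)² = (-⅐*5 + 849/5)² = (-5/7 + 849/5)² = (5918/35)² = 35022724/1225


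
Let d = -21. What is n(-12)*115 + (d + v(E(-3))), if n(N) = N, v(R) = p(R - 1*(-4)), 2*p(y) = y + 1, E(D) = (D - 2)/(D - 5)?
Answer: -22371/16 ≈ -1398.2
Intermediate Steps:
E(D) = (-2 + D)/(-5 + D)
p(y) = ½ + y/2 (p(y) = (y + 1)/2 = (1 + y)/2 = ½ + y/2)
v(R) = 5/2 + R/2 (v(R) = ½ + (R - 1*(-4))/2 = ½ + (R + 4)/2 = ½ + (4 + R)/2 = ½ + (2 + R/2) = 5/2 + R/2)
n(-12)*115 + (d + v(E(-3))) = -12*115 + (-21 + (5/2 + ((-2 - 3)/(-5 - 3))/2)) = -1380 + (-21 + (5/2 + (-5/(-8))/2)) = -1380 + (-21 + (5/2 + (-⅛*(-5))/2)) = -1380 + (-21 + (5/2 + (½)*(5/8))) = -1380 + (-21 + (5/2 + 5/16)) = -1380 + (-21 + 45/16) = -1380 - 291/16 = -22371/16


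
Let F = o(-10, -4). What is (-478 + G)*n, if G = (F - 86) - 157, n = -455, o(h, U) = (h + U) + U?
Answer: 336245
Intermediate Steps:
o(h, U) = h + 2*U (o(h, U) = (U + h) + U = h + 2*U)
F = -18 (F = -10 + 2*(-4) = -10 - 8 = -18)
G = -261 (G = (-18 - 86) - 157 = -104 - 157 = -261)
(-478 + G)*n = (-478 - 261)*(-455) = -739*(-455) = 336245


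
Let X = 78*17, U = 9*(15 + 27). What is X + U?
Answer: 1704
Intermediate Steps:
U = 378 (U = 9*42 = 378)
X = 1326
X + U = 1326 + 378 = 1704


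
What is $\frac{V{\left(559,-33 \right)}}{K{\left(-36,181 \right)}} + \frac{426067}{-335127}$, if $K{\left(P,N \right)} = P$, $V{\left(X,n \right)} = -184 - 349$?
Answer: $\frac{54428093}{4021524} \approx 13.534$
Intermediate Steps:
$V{\left(X,n \right)} = -533$ ($V{\left(X,n \right)} = -184 - 349 = -533$)
$\frac{V{\left(559,-33 \right)}}{K{\left(-36,181 \right)}} + \frac{426067}{-335127} = - \frac{533}{-36} + \frac{426067}{-335127} = \left(-533\right) \left(- \frac{1}{36}\right) + 426067 \left(- \frac{1}{335127}\right) = \frac{533}{36} - \frac{426067}{335127} = \frac{54428093}{4021524}$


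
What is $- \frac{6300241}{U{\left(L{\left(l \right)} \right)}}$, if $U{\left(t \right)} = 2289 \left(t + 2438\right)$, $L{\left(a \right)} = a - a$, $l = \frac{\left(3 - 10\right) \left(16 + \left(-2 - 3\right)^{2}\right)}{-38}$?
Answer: $- \frac{6300241}{5580582} \approx -1.129$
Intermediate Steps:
$l = \frac{287}{38}$ ($l = - 7 \left(16 + \left(-5\right)^{2}\right) \left(- \frac{1}{38}\right) = - 7 \left(16 + 25\right) \left(- \frac{1}{38}\right) = \left(-7\right) 41 \left(- \frac{1}{38}\right) = \left(-287\right) \left(- \frac{1}{38}\right) = \frac{287}{38} \approx 7.5526$)
$L{\left(a \right)} = 0$
$U{\left(t \right)} = 5580582 + 2289 t$ ($U{\left(t \right)} = 2289 \left(2438 + t\right) = 5580582 + 2289 t$)
$- \frac{6300241}{U{\left(L{\left(l \right)} \right)}} = - \frac{6300241}{5580582 + 2289 \cdot 0} = - \frac{6300241}{5580582 + 0} = - \frac{6300241}{5580582}$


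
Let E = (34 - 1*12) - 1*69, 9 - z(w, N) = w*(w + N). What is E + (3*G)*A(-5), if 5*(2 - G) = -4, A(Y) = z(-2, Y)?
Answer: -89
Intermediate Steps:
z(w, N) = 9 - w*(N + w) (z(w, N) = 9 - w*(w + N) = 9 - w*(N + w))
A(Y) = 5 + 2*Y (A(Y) = 9 - 1*(-2)² - 1*Y*(-2) = 9 - 1*4 + 2*Y = 9 - 4 + 2*Y = 5 + 2*Y)
G = 14/5 (G = 2 - ⅕*(-4) = 2 + ⅘ = 14/5 ≈ 2.8000)
E = -47 (E = (34 - 12) - 69 = 22 - 69 = -47)
E + (3*G)*A(-5) = -47 + (3*(14/5))*(5 + 2*(-5)) = -47 + 42*(5 - 10)/5 = -47 + (42/5)*(-5) = -47 - 42 = -89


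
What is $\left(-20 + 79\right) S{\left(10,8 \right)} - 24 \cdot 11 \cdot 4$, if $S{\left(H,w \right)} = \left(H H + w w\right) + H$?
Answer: $9210$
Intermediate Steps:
$S{\left(H,w \right)} = H + H^{2} + w^{2}$ ($S{\left(H,w \right)} = \left(H^{2} + w^{2}\right) + H = H + H^{2} + w^{2}$)
$\left(-20 + 79\right) S{\left(10,8 \right)} - 24 \cdot 11 \cdot 4 = \left(-20 + 79\right) \left(10 + 10^{2} + 8^{2}\right) - 24 \cdot 11 \cdot 4 = 59 \left(10 + 100 + 64\right) - 264 \cdot 4 = 59 \cdot 174 - 1056 = 10266 - 1056 = 9210$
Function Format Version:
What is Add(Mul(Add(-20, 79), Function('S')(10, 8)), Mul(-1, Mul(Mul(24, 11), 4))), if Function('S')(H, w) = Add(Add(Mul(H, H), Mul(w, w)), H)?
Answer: 9210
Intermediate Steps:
Function('S')(H, w) = Add(H, Pow(H, 2), Pow(w, 2)) (Function('S')(H, w) = Add(Add(Pow(H, 2), Pow(w, 2)), H) = Add(H, Pow(H, 2), Pow(w, 2)))
Add(Mul(Add(-20, 79), Function('S')(10, 8)), Mul(-1, Mul(Mul(24, 11), 4))) = Add(Mul(Add(-20, 79), Add(10, Pow(10, 2), Pow(8, 2))), Mul(-1, Mul(Mul(24, 11), 4))) = Add(Mul(59, Add(10, 100, 64)), Mul(-1, Mul(264, 4))) = Add(Mul(59, 174), Mul(-1, 1056)) = Add(10266, -1056) = 9210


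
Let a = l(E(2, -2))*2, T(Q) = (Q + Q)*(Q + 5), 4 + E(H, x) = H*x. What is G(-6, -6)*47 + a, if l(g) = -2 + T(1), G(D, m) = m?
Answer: -262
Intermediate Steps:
E(H, x) = -4 + H*x
T(Q) = 2*Q*(5 + Q) (T(Q) = (2*Q)*(5 + Q) = 2*Q*(5 + Q))
l(g) = 10 (l(g) = -2 + 2*1*(5 + 1) = -2 + 2*1*6 = -2 + 12 = 10)
a = 20 (a = 10*2 = 20)
G(-6, -6)*47 + a = -6*47 + 20 = -282 + 20 = -262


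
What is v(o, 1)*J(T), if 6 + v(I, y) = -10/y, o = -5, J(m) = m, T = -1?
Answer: 16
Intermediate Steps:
v(I, y) = -6 - 10/y
v(o, 1)*J(T) = (-6 - 10/1)*(-1) = (-6 - 10*1)*(-1) = (-6 - 10)*(-1) = -16*(-1) = 16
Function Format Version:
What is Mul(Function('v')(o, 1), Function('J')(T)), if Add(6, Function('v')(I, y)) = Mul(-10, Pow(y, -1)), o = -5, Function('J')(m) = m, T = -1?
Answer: 16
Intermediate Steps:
Function('v')(I, y) = Add(-6, Mul(-10, Pow(y, -1)))
Mul(Function('v')(o, 1), Function('J')(T)) = Mul(Add(-6, Mul(-10, Pow(1, -1))), -1) = Mul(Add(-6, Mul(-10, 1)), -1) = Mul(Add(-6, -10), -1) = Mul(-16, -1) = 16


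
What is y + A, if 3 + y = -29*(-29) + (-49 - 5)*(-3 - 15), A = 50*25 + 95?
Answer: 3155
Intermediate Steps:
A = 1345 (A = 1250 + 95 = 1345)
y = 1810 (y = -3 + (-29*(-29) + (-49 - 5)*(-3 - 15)) = -3 + (841 - 54*(-18)) = -3 + (841 + 972) = -3 + 1813 = 1810)
y + A = 1810 + 1345 = 3155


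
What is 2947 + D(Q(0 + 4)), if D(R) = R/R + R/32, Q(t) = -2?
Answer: 47167/16 ≈ 2947.9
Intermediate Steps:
D(R) = 1 + R/32 (D(R) = 1 + R*(1/32) = 1 + R/32)
2947 + D(Q(0 + 4)) = 2947 + (1 + (1/32)*(-2)) = 2947 + (1 - 1/16) = 2947 + 15/16 = 47167/16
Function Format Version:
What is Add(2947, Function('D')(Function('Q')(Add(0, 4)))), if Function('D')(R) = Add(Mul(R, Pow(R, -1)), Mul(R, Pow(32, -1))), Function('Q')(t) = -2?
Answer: Rational(47167, 16) ≈ 2947.9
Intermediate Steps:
Function('D')(R) = Add(1, Mul(Rational(1, 32), R)) (Function('D')(R) = Add(1, Mul(R, Rational(1, 32))) = Add(1, Mul(Rational(1, 32), R)))
Add(2947, Function('D')(Function('Q')(Add(0, 4)))) = Add(2947, Add(1, Mul(Rational(1, 32), -2))) = Add(2947, Add(1, Rational(-1, 16))) = Add(2947, Rational(15, 16)) = Rational(47167, 16)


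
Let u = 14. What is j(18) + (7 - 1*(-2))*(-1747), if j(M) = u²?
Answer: -15527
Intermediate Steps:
j(M) = 196 (j(M) = 14² = 196)
j(18) + (7 - 1*(-2))*(-1747) = 196 + (7 - 1*(-2))*(-1747) = 196 + (7 + 2)*(-1747) = 196 + 9*(-1747) = 196 - 15723 = -15527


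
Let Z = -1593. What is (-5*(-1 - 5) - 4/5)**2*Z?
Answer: -33956388/25 ≈ -1.3583e+6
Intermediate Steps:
(-5*(-1 - 5) - 4/5)**2*Z = (-5*(-1 - 5) - 4/5)**2*(-1593) = (-5*(-6) - 4*1/5)**2*(-1593) = (30 - 4/5)**2*(-1593) = (146/5)**2*(-1593) = (21316/25)*(-1593) = -33956388/25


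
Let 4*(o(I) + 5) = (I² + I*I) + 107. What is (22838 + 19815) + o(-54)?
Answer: 176531/4 ≈ 44133.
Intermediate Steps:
o(I) = 87/4 + I²/2 (o(I) = -5 + ((I² + I*I) + 107)/4 = -5 + ((I² + I²) + 107)/4 = -5 + (2*I² + 107)/4 = -5 + (107 + 2*I²)/4 = -5 + (107/4 + I²/2) = 87/4 + I²/2)
(22838 + 19815) + o(-54) = (22838 + 19815) + (87/4 + (½)*(-54)²) = 42653 + (87/4 + (½)*2916) = 42653 + (87/4 + 1458) = 42653 + 5919/4 = 176531/4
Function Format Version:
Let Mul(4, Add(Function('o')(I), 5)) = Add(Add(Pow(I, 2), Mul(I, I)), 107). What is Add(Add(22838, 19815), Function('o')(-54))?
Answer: Rational(176531, 4) ≈ 44133.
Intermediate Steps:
Function('o')(I) = Add(Rational(87, 4), Mul(Rational(1, 2), Pow(I, 2))) (Function('o')(I) = Add(-5, Mul(Rational(1, 4), Add(Add(Pow(I, 2), Mul(I, I)), 107))) = Add(-5, Mul(Rational(1, 4), Add(Add(Pow(I, 2), Pow(I, 2)), 107))) = Add(-5, Mul(Rational(1, 4), Add(Mul(2, Pow(I, 2)), 107))) = Add(-5, Mul(Rational(1, 4), Add(107, Mul(2, Pow(I, 2))))) = Add(-5, Add(Rational(107, 4), Mul(Rational(1, 2), Pow(I, 2)))) = Add(Rational(87, 4), Mul(Rational(1, 2), Pow(I, 2))))
Add(Add(22838, 19815), Function('o')(-54)) = Add(Add(22838, 19815), Add(Rational(87, 4), Mul(Rational(1, 2), Pow(-54, 2)))) = Add(42653, Add(Rational(87, 4), Mul(Rational(1, 2), 2916))) = Add(42653, Add(Rational(87, 4), 1458)) = Add(42653, Rational(5919, 4)) = Rational(176531, 4)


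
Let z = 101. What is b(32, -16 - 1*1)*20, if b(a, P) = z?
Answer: 2020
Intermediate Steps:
b(a, P) = 101
b(32, -16 - 1*1)*20 = 101*20 = 2020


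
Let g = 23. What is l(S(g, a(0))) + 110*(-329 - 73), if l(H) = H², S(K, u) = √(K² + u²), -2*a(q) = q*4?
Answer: -43691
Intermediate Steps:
a(q) = -2*q (a(q) = -q*4/2 = -2*q)
l(S(g, a(0))) + 110*(-329 - 73) = (√(23² + (-2*0)²))² + 110*(-329 - 73) = (√(529 + 0²))² + 110*(-402) = (√(529 + 0))² - 44220 = (√529)² - 44220 = 23² - 44220 = 529 - 44220 = -43691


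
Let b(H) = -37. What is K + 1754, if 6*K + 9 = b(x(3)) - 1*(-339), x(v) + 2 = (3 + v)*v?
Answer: 10817/6 ≈ 1802.8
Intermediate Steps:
x(v) = -2 + v*(3 + v) (x(v) = -2 + (3 + v)*v = -2 + v*(3 + v))
K = 293/6 (K = -3/2 + (-37 - 1*(-339))/6 = -3/2 + (-37 + 339)/6 = -3/2 + (⅙)*302 = -3/2 + 151/3 = 293/6 ≈ 48.833)
K + 1754 = 293/6 + 1754 = 10817/6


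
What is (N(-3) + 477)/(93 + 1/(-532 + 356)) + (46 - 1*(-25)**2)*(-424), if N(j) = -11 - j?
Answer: 4018115576/16367 ≈ 2.4550e+5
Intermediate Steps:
(N(-3) + 477)/(93 + 1/(-532 + 356)) + (46 - 1*(-25)**2)*(-424) = ((-11 - 1*(-3)) + 477)/(93 + 1/(-532 + 356)) + (46 - 1*(-25)**2)*(-424) = ((-11 + 3) + 477)/(93 + 1/(-176)) + (46 - 1*625)*(-424) = (-8 + 477)/(93 - 1/176) + (46 - 625)*(-424) = 469/(16367/176) - 579*(-424) = 469*(176/16367) + 245496 = 82544/16367 + 245496 = 4018115576/16367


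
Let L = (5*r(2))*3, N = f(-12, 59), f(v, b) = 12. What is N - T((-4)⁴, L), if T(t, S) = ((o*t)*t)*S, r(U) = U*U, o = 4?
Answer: -15728628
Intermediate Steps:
r(U) = U²
N = 12
L = 60 (L = (5*2²)*3 = (5*4)*3 = 20*3 = 60)
T(t, S) = 4*S*t² (T(t, S) = ((4*t)*t)*S = (4*t²)*S = 4*S*t²)
N - T((-4)⁴, L) = 12 - 4*60*((-4)⁴)² = 12 - 4*60*256² = 12 - 4*60*65536 = 12 - 1*15728640 = 12 - 15728640 = -15728628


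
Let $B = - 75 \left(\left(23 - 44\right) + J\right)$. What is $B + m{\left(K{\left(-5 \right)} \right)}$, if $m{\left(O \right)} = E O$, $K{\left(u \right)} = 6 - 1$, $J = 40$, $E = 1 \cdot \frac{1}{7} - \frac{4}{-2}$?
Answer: $- \frac{9900}{7} \approx -1414.3$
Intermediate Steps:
$E = \frac{15}{7}$ ($E = 1 \cdot \frac{1}{7} - -2 = \frac{1}{7} + 2 = \frac{15}{7} \approx 2.1429$)
$K{\left(u \right)} = 5$ ($K{\left(u \right)} = 6 - 1 = 5$)
$m{\left(O \right)} = \frac{15 O}{7}$
$B = -1425$ ($B = - 75 \left(\left(23 - 44\right) + 40\right) = - 75 \left(-21 + 40\right) = \left(-75\right) 19 = -1425$)
$B + m{\left(K{\left(-5 \right)} \right)} = -1425 + \frac{15}{7} \cdot 5 = -1425 + \frac{75}{7} = - \frac{9900}{7}$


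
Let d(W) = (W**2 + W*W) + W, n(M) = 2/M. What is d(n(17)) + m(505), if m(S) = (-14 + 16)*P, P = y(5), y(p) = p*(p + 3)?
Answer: 23162/289 ≈ 80.145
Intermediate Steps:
y(p) = p*(3 + p)
P = 40 (P = 5*(3 + 5) = 5*8 = 40)
d(W) = W + 2*W**2 (d(W) = (W**2 + W**2) + W = 2*W**2 + W = W + 2*W**2)
m(S) = 80 (m(S) = (-14 + 16)*40 = 2*40 = 80)
d(n(17)) + m(505) = (2/17)*(1 + 2*(2/17)) + 80 = (2*(1/17))*(1 + 2*(2*(1/17))) + 80 = 2*(1 + 2*(2/17))/17 + 80 = 2*(1 + 4/17)/17 + 80 = (2/17)*(21/17) + 80 = 42/289 + 80 = 23162/289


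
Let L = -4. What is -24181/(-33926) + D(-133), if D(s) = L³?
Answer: -2147083/33926 ≈ -63.287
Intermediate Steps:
D(s) = -64 (D(s) = (-4)³ = -64)
-24181/(-33926) + D(-133) = -24181/(-33926) - 64 = -24181*(-1/33926) - 64 = 24181/33926 - 64 = -2147083/33926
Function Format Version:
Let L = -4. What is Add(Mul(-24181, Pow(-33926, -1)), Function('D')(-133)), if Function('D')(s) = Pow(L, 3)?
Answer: Rational(-2147083, 33926) ≈ -63.287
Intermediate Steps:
Function('D')(s) = -64 (Function('D')(s) = Pow(-4, 3) = -64)
Add(Mul(-24181, Pow(-33926, -1)), Function('D')(-133)) = Add(Mul(-24181, Pow(-33926, -1)), -64) = Add(Mul(-24181, Rational(-1, 33926)), -64) = Add(Rational(24181, 33926), -64) = Rational(-2147083, 33926)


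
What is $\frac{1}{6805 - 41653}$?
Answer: $- \frac{1}{34848} \approx -2.8696 \cdot 10^{-5}$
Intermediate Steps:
$\frac{1}{6805 - 41653} = \frac{1}{-34848} = - \frac{1}{34848}$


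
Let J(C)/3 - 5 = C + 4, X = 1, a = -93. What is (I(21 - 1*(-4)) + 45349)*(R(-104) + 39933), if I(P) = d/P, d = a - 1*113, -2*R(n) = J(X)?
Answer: 45247811442/25 ≈ 1.8099e+9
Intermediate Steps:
J(C) = 27 + 3*C (J(C) = 15 + 3*(C + 4) = 15 + 3*(4 + C) = 15 + (12 + 3*C) = 27 + 3*C)
R(n) = -15 (R(n) = -(27 + 3*1)/2 = -(27 + 3)/2 = -½*30 = -15)
d = -206 (d = -93 - 1*113 = -93 - 113 = -206)
I(P) = -206/P
(I(21 - 1*(-4)) + 45349)*(R(-104) + 39933) = (-206/(21 - 1*(-4)) + 45349)*(-15 + 39933) = (-206/(21 + 4) + 45349)*39918 = (-206/25 + 45349)*39918 = (1133519/25)*39918 = 45247811442/25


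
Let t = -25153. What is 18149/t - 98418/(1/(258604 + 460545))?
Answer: -1780259069629295/25153 ≈ -7.0777e+10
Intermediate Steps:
18149/t - 98418/(1/(258604 + 460545)) = 18149/(-25153) - 98418/(1/(258604 + 460545)) = 18149*(-1/25153) - 98418/(1/719149) = -18149/25153 - 98418/1/719149 = -18149/25153 - 98418*719149 = -18149/25153 - 70777206282 = -1780259069629295/25153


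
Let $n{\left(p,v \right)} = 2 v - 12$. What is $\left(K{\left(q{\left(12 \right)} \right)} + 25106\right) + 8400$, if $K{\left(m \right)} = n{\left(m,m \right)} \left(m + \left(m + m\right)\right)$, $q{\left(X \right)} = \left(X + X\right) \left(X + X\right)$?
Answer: $2003426$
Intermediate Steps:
$n{\left(p,v \right)} = -12 + 2 v$
$q{\left(X \right)} = 4 X^{2}$ ($q{\left(X \right)} = 2 X 2 X = 4 X^{2}$)
$K{\left(m \right)} = 3 m \left(-12 + 2 m\right)$ ($K{\left(m \right)} = \left(-12 + 2 m\right) \left(m + \left(m + m\right)\right) = \left(-12 + 2 m\right) \left(m + 2 m\right) = \left(-12 + 2 m\right) 3 m = 3 m \left(-12 + 2 m\right)$)
$\left(K{\left(q{\left(12 \right)} \right)} + 25106\right) + 8400 = \left(6 \cdot 4 \cdot 12^{2} \left(-6 + 4 \cdot 12^{2}\right) + 25106\right) + 8400 = \left(6 \cdot 4 \cdot 144 \left(-6 + 4 \cdot 144\right) + 25106\right) + 8400 = \left(6 \cdot 576 \left(-6 + 576\right) + 25106\right) + 8400 = \left(6 \cdot 576 \cdot 570 + 25106\right) + 8400 = \left(1969920 + 25106\right) + 8400 = 1995026 + 8400 = 2003426$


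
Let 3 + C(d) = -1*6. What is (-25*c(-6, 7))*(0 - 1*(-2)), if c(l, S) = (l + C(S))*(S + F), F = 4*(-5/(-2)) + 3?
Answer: 15000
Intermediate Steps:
C(d) = -9 (C(d) = -3 - 1*6 = -3 - 6 = -9)
F = 13 (F = 4*(-5*(-½)) + 3 = 4*(5/2) + 3 = 10 + 3 = 13)
c(l, S) = (-9 + l)*(13 + S) (c(l, S) = (l - 9)*(S + 13) = (-9 + l)*(13 + S))
(-25*c(-6, 7))*(0 - 1*(-2)) = (-25*(-117 - 9*7 + 13*(-6) + 7*(-6)))*(0 - 1*(-2)) = (-25*(-117 - 63 - 78 - 42))*(0 + 2) = -25*(-300)*2 = 7500*2 = 15000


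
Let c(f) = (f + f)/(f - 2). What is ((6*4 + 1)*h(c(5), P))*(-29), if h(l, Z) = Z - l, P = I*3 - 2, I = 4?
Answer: -14500/3 ≈ -4833.3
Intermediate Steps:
c(f) = 2*f/(-2 + f) (c(f) = (2*f)/(-2 + f) = 2*f/(-2 + f))
P = 10 (P = 4*3 - 2 = 12 - 2 = 10)
((6*4 + 1)*h(c(5), P))*(-29) = ((6*4 + 1)*(10 - 2*5/(-2 + 5)))*(-29) = ((24 + 1)*(10 - 2*5/3))*(-29) = (25*(10 - 2*5/3))*(-29) = (25*(10 - 1*10/3))*(-29) = (25*(10 - 10/3))*(-29) = (25*(20/3))*(-29) = (500/3)*(-29) = -14500/3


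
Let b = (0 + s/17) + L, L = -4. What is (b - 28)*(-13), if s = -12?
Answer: 7228/17 ≈ 425.18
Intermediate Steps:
b = -80/17 (b = (0 - 12/17) - 4 = -12/17 - 4 = -80/17 ≈ -4.7059)
(b - 28)*(-13) = (-80/17 - 28)*(-13) = -556/17*(-13) = 7228/17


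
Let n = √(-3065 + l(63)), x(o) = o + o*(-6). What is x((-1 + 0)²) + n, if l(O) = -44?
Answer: -5 + I*√3109 ≈ -5.0 + 55.758*I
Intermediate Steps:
x(o) = -5*o (x(o) = o - 6*o = -5*o)
n = I*√3109 (n = √(-3065 - 44) = √(-3109) = I*√3109 ≈ 55.758*I)
x((-1 + 0)²) + n = -5*(-1 + 0)² + I*√3109 = -5*(-1)² + I*√3109 = -5*1 + I*√3109 = -5 + I*√3109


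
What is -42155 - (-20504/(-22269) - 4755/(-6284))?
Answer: -5899337819611/139938396 ≈ -42157.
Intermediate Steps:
-42155 - (-20504/(-22269) - 4755/(-6284)) = -42155 - (-20504*(-1/22269) - 4755*(-1/6284)) = -42155 - (20504/22269 + 4755/6284) = -42155 - 1*234736231/139938396 = -42155 - 234736231/139938396 = -5899337819611/139938396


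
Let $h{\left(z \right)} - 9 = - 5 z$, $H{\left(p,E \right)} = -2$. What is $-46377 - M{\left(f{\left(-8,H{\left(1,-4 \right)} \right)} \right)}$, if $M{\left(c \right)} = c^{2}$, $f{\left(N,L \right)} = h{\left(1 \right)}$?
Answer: $-46393$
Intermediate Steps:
$h{\left(z \right)} = 9 - 5 z$
$f{\left(N,L \right)} = 4$ ($f{\left(N,L \right)} = 9 - 5 = 4$)
$-46377 - M{\left(f{\left(-8,H{\left(1,-4 \right)} \right)} \right)} = -46377 - 4^{2} = -46377 - 16 = -46393$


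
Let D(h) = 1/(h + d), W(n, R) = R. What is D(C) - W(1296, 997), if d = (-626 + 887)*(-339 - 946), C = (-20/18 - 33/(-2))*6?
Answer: -1002860369/1005878 ≈ -997.00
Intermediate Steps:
C = 277/3 (C = (-20*1/18 - 33*(-1/2))*6 = (-10/9 + 33/2)*6 = (277/18)*6 = 277/3 ≈ 92.333)
d = -335385 (d = 261*(-1285) = -335385)
D(h) = 1/(-335385 + h) (D(h) = 1/(h - 335385) = 1/(-335385 + h))
D(C) - W(1296, 997) = 1/(-335385 + 277/3) - 1*997 = 1/(-1005878/3) - 997 = -3/1005878 - 997 = -1002860369/1005878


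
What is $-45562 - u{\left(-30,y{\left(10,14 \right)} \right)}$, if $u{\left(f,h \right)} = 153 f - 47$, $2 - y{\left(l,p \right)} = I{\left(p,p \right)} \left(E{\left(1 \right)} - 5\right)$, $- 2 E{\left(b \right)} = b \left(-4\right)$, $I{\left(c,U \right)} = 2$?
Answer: $-40925$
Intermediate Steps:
$E{\left(b \right)} = 2 b$ ($E{\left(b \right)} = - \frac{b \left(-4\right)}{2} = - \frac{\left(-4\right) b}{2} = 2 b$)
$y{\left(l,p \right)} = 8$ ($y{\left(l,p \right)} = 2 - 2 \left(2 \cdot 1 - 5\right) = 2 - 2 \left(2 - 5\right) = 2 - 2 \left(-3\right) = 2 - -6 = 2 + 6 = 8$)
$u{\left(f,h \right)} = -47 + 153 f$
$-45562 - u{\left(-30,y{\left(10,14 \right)} \right)} = -45562 - \left(-47 + 153 \left(-30\right)\right) = -45562 - \left(-47 - 4590\right) = -45562 - -4637 = -45562 + 4637 = -40925$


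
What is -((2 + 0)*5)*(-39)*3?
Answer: 1170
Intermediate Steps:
-((2 + 0)*5)*(-39)*3 = -(2*5)*(-39)*3 = -10*(-39)*3 = -(-390)*3 = -1*(-1170) = 1170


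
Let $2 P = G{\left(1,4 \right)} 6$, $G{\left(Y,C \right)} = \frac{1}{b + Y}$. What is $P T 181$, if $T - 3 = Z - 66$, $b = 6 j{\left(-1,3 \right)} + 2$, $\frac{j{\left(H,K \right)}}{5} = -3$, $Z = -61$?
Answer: $\frac{22444}{29} \approx 773.93$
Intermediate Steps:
$j{\left(H,K \right)} = -15$ ($j{\left(H,K \right)} = 5 \left(-3\right) = -15$)
$b = -88$ ($b = 6 \left(-15\right) + 2 = -90 + 2 = -88$)
$T = -124$ ($T = 3 - 127 = -124$)
$G{\left(Y,C \right)} = \frac{1}{-88 + Y}$
$P = - \frac{1}{29}$ ($P = \frac{\frac{1}{-88 + 1} \cdot 6}{2} = \frac{\frac{1}{-87} \cdot 6}{2} = \frac{\left(- \frac{1}{87}\right) 6}{2} = \frac{1}{2} \left(- \frac{2}{29}\right) = - \frac{1}{29} \approx -0.034483$)
$P T 181 = \left(- \frac{1}{29}\right) \left(-124\right) 181 = \frac{124}{29} \cdot 181 = \frac{22444}{29}$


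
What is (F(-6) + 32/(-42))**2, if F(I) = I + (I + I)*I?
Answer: 1876900/441 ≈ 4256.0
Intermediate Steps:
F(I) = I + 2*I**2 (F(I) = I + (2*I)*I = I + 2*I**2)
(F(-6) + 32/(-42))**2 = (-6*(1 + 2*(-6)) + 32/(-42))**2 = (-6*(1 - 12) + 32*(-1/42))**2 = (-6*(-11) - 16/21)**2 = (66 - 16/21)**2 = (1370/21)**2 = 1876900/441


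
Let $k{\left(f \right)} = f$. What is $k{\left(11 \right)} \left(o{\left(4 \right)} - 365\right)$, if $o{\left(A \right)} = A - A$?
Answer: $-4015$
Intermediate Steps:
$o{\left(A \right)} = 0$
$k{\left(11 \right)} \left(o{\left(4 \right)} - 365\right) = 11 \left(0 - 365\right) = 11 \left(-365\right) = -4015$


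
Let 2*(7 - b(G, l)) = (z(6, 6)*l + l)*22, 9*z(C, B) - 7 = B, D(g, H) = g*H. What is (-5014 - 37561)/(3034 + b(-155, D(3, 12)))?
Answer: -42575/2073 ≈ -20.538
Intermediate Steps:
D(g, H) = H*g
z(C, B) = 7/9 + B/9
b(G, l) = 7 - 242*l/9 (b(G, l) = 7 - ((7/9 + (⅑)*6)*l + l)*22/2 = 7 - ((7/9 + ⅔)*l + l)*22/2 = 7 - (13*l/9 + l)*22/2 = 7 - 22*l/9*22/2 = 7 - 242*l/9)
(-5014 - 37561)/(3034 + b(-155, D(3, 12))) = (-5014 - 37561)/(3034 + (7 - 968*3/3)) = -42575/(3034 + (7 - 242/9*36)) = -42575/(3034 + (7 - 968)) = -42575/(3034 - 961) = -42575/2073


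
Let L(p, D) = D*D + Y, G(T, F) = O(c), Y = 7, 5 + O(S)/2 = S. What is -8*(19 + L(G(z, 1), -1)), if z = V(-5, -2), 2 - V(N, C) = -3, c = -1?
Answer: -216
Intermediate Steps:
O(S) = -10 + 2*S
V(N, C) = 5 (V(N, C) = 2 - 1*(-3) = 2 + 3 = 5)
z = 5
G(T, F) = -12 (G(T, F) = -10 + 2*(-1) = -10 - 2 = -12)
L(p, D) = 7 + D² (L(p, D) = D*D + 7 = D² + 7 = 7 + D²)
-8*(19 + L(G(z, 1), -1)) = -8*(19 + (7 + (-1)²)) = -8*(19 + (7 + 1)) = -8*(19 + 8) = -8*27 = -216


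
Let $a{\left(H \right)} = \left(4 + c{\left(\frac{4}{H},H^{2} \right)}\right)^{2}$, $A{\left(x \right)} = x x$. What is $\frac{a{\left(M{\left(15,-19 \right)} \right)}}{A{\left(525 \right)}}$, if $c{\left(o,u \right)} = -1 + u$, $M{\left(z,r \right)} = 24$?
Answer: $\frac{37249}{30625} \approx 1.2163$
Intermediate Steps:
$A{\left(x \right)} = x^{2}$
$a{\left(H \right)} = \left(3 + H^{2}\right)^{2}$ ($a{\left(H \right)} = \left(4 + \left(-1 + H^{2}\right)\right)^{2} = \left(3 + H^{2}\right)^{2}$)
$\frac{a{\left(M{\left(15,-19 \right)} \right)}}{A{\left(525 \right)}} = \frac{\left(3 + 24^{2}\right)^{2}}{525^{2}} = \frac{\left(3 + 576\right)^{2}}{275625} = 579^{2} \cdot \frac{1}{275625} = 335241 \cdot \frac{1}{275625} = \frac{37249}{30625}$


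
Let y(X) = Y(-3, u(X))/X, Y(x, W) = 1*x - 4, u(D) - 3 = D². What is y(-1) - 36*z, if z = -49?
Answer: 1771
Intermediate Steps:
u(D) = 3 + D²
Y(x, W) = -4 + x (Y(x, W) = x - 4 = -4 + x)
y(X) = -7/X (y(X) = (-4 - 3)/X = -7/X)
y(-1) - 36*z = -7/(-1) - 36*(-49) = -7*(-1) + 1764 = 7 + 1764 = 1771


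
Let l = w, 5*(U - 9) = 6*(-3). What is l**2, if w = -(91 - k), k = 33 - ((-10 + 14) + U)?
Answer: 113569/25 ≈ 4542.8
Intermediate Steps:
U = 27/5 (U = 9 + (6*(-3))/5 = 9 + (1/5)*(-18) = 9 - 18/5 = 27/5 ≈ 5.4000)
k = 118/5 (k = 33 - ((-10 + 14) + 27/5) = 33 - (4 + 27/5) = 33 - 1*47/5 = 33 - 47/5 = 118/5 ≈ 23.600)
w = -337/5 (w = -(91 - 1*118/5) = -(91 - 118/5) = -1*337/5 = -337/5 ≈ -67.400)
l = -337/5 ≈ -67.400
l**2 = (-337/5)**2 = 113569/25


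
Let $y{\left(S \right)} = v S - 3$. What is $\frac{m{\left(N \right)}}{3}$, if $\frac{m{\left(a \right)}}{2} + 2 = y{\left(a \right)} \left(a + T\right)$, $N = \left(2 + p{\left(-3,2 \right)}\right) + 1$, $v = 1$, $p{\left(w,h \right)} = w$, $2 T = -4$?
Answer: $\frac{8}{3} \approx 2.6667$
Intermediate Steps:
$T = -2$ ($T = \frac{1}{2} \left(-4\right) = -2$)
$y{\left(S \right)} = -3 + S$ ($y{\left(S \right)} = 1 S - 3 = S - 3 = -3 + S$)
$N = 0$ ($N = \left(2 - 3\right) + 1 = -1 + 1 = 0$)
$m{\left(a \right)} = -4 + 2 \left(-3 + a\right) \left(-2 + a\right)$ ($m{\left(a \right)} = -4 + 2 \left(-3 + a\right) \left(a - 2\right) = -4 + 2 \left(-3 + a\right) \left(-2 + a\right)$)
$\frac{m{\left(N \right)}}{3} = \frac{8 - 0 + 2 \cdot 0^{2}}{3} = \left(8 + 0 + 2 \cdot 0\right) \frac{1}{3} = \left(8 + 0 + 0\right) \frac{1}{3} = 8 \cdot \frac{1}{3} = \frac{8}{3}$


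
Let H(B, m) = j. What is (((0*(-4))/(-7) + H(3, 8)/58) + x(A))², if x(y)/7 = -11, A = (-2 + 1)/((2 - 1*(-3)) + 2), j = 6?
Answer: 4972900/841 ≈ 5913.1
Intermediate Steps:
A = -⅐ (A = -1/((2 + 3) + 2) = -1/(5 + 2) = -1/7 = -1*⅐ = -⅐ ≈ -0.14286)
H(B, m) = 6
x(y) = -77 (x(y) = 7*(-11) = -77)
(((0*(-4))/(-7) + H(3, 8)/58) + x(A))² = (((0*(-4))/(-7) + 6/58) - 77)² = ((0*(-⅐) + 6*(1/58)) - 77)² = ((0 + 3/29) - 77)² = (3/29 - 77)² = (-2230/29)² = 4972900/841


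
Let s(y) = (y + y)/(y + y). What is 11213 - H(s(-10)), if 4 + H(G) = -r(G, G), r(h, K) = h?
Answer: 11218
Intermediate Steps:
s(y) = 1 (s(y) = (2*y)/((2*y)) = (2*y)*(1/(2*y)) = 1)
H(G) = -4 - G
11213 - H(s(-10)) = 11213 - (-4 - 1*1) = 11213 - (-4 - 1) = 11213 - 1*(-5) = 11213 + 5 = 11218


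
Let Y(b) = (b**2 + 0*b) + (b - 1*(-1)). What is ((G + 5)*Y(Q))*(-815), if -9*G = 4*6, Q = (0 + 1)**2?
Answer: -5705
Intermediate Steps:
Q = 1 (Q = 1**2 = 1)
Y(b) = 1 + b + b**2 (Y(b) = (b**2 + 0) + (b + 1) = b**2 + (1 + b) = 1 + b + b**2)
G = -8/3 (G = -4*6/9 = -1/9*24 = -8/3 ≈ -2.6667)
((G + 5)*Y(Q))*(-815) = ((-8/3 + 5)*(1 + 1 + 1**2))*(-815) = (7*(1 + 1 + 1)/3)*(-815) = ((7/3)*3)*(-815) = 7*(-815) = -5705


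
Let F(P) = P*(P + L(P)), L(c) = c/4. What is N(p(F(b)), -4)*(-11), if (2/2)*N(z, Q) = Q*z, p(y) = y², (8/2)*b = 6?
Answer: 22275/64 ≈ 348.05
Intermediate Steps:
b = 3/2 (b = (¼)*6 = 3/2 ≈ 1.5000)
L(c) = c/4 (L(c) = c*(¼) = c/4)
F(P) = 5*P²/4 (F(P) = P*(P + P/4) = P*(5*P/4) = 5*P²/4)
N(z, Q) = Q*z
N(p(F(b)), -4)*(-11) = -4*(5*(3/2)²/4)²*(-11) = -4*((5/4)*(9/4))²*(-11) = -4*(45/16)²*(-11) = -4*2025/256*(-11) = -2025/64*(-11) = 22275/64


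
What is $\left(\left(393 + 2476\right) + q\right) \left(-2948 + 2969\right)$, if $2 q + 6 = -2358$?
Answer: $35427$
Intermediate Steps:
$q = -1182$ ($q = -3 + \frac{1}{2} \left(-2358\right) = -3 - 1179 = -1182$)
$\left(\left(393 + 2476\right) + q\right) \left(-2948 + 2969\right) = \left(\left(393 + 2476\right) - 1182\right) \left(-2948 + 2969\right) = \left(2869 - 1182\right) 21 = 1687 \cdot 21 = 35427$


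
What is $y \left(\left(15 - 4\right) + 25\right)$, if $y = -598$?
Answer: $-21528$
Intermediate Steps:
$y \left(\left(15 - 4\right) + 25\right) = - 598 \left(\left(15 - 4\right) + 25\right) = - 598 \left(11 + 25\right) = \left(-598\right) 36 = -21528$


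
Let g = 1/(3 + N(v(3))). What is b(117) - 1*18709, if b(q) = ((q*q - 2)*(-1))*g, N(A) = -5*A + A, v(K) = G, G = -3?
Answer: -294322/15 ≈ -19621.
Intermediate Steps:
v(K) = -3
N(A) = -4*A
g = 1/15 (g = 1/(3 - 4*(-3)) = 1/(3 + 12) = 1/15 ≈ 0.066667)
b(q) = 2/15 - q²/15 (b(q) = ((q*q - 2)*(-1))*(1/15) = ((q² - 2)*(-1))*(1/15) = ((-2 + q²)*(-1))*(1/15) = (2 - q²)*(1/15) = 2/15 - q²/15)
b(117) - 1*18709 = (2/15 - 1/15*117²) - 1*18709 = (2/15 - 1/15*13689) - 18709 = (2/15 - 4563/5) - 18709 = -13687/15 - 18709 = -294322/15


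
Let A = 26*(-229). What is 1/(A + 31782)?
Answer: 1/25828 ≈ 3.8718e-5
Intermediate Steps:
A = -5954
1/(A + 31782) = 1/(-5954 + 31782) = 1/25828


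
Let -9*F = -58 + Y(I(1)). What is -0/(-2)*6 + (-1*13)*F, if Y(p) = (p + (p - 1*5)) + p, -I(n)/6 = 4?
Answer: -195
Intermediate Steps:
I(n) = -24 (I(n) = -6*4 = -24)
Y(p) = -5 + 3*p (Y(p) = (p + (p - 5)) + p = (p + (-5 + p)) + p = (-5 + 2*p) + p = -5 + 3*p)
F = 15 (F = -(-58 + (-5 + 3*(-24)))/9 = -(-58 + (-5 - 72))/9 = -(-58 - 77)/9 = -⅑*(-135) = 15)
-0/(-2)*6 + (-1*13)*F = -0/(-2)*6 - 1*13*15 = -0*(-1)/2*6 - 13*15 = -2*0*6 - 195 = 0*6 - 195 = 0 - 195 = -195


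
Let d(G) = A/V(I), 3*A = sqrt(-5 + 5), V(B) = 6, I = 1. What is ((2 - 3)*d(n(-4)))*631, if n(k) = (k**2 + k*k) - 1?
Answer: 0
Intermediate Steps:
n(k) = -1 + 2*k**2 (n(k) = (k**2 + k**2) - 1 = 2*k**2 - 1 = -1 + 2*k**2)
A = 0 (A = sqrt(-5 + 5)/3 = sqrt(0)/3 = (1/3)*0 = 0)
d(G) = 0 (d(G) = 0/6 = 0*(1/6) = 0)
((2 - 3)*d(n(-4)))*631 = ((2 - 3)*0)*631 = -1*0*631 = 0*631 = 0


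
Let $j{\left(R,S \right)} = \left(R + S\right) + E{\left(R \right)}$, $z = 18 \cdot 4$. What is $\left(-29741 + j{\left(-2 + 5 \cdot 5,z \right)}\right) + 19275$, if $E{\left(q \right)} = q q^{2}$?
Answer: $1796$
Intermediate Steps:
$z = 72$
$E{\left(q \right)} = q^{3}$
$j{\left(R,S \right)} = R + S + R^{3}$ ($j{\left(R,S \right)} = \left(R + S\right) + R^{3} = R + S + R^{3}$)
$\left(-29741 + j{\left(-2 + 5 \cdot 5,z \right)}\right) + 19275 = \left(-29741 + \left(\left(-2 + 5 \cdot 5\right) + 72 + \left(-2 + 5 \cdot 5\right)^{3}\right)\right) + 19275 = \left(-29741 + \left(\left(-2 + 25\right) + 72 + \left(-2 + 25\right)^{3}\right)\right) + 19275 = \left(-29741 + \left(23 + 72 + 23^{3}\right)\right) + 19275 = \left(-29741 + \left(23 + 72 + 12167\right)\right) + 19275 = \left(-29741 + 12262\right) + 19275 = -17479 + 19275 = 1796$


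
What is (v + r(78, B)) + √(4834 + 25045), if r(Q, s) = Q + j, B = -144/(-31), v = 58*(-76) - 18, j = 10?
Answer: -4338 + √29879 ≈ -4165.1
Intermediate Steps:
v = -4426 (v = -4408 - 18 = -4426)
B = 144/31 (B = -144*(-1/31) = 144/31 ≈ 4.6452)
r(Q, s) = 10 + Q (r(Q, s) = Q + 10 = 10 + Q)
(v + r(78, B)) + √(4834 + 25045) = (-4426 + (10 + 78)) + √(4834 + 25045) = (-4426 + 88) + √29879 = -4338 + √29879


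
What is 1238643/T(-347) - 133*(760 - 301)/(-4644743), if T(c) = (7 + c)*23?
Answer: -5752701016209/36321890260 ≈ -158.38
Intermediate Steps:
T(c) = 161 + 23*c
1238643/T(-347) - 133*(760 - 301)/(-4644743) = 1238643/(161 + 23*(-347)) - 133*(760 - 301)/(-4644743) = 1238643/(161 - 7981) - 133*459*(-1/4644743) = 1238643/(-7820) - 61047*(-1/4644743) = 1238643*(-1/7820) + 61047/4644743 = -1238643/7820 + 61047/4644743 = -5752701016209/36321890260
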